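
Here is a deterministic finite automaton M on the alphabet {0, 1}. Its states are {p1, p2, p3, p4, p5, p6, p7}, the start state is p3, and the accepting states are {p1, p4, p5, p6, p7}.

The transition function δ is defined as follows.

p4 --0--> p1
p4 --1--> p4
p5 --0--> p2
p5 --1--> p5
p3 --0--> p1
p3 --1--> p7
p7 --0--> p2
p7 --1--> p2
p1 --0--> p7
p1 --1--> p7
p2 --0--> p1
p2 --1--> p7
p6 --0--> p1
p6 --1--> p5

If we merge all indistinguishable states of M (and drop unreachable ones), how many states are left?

3

Reachable states from the start: {p1,p2,p3,p7}. Unreachable: {p4,p5,p6} — drop them.
Initial partition by acceptance: {p1,p7} | {p2,p3}.
Split {p1,p7} by δ(·,0) → {p1} and {p7}.
The partition is now stable with 3 blocks: {p1} | {p2,p3} | {p7}.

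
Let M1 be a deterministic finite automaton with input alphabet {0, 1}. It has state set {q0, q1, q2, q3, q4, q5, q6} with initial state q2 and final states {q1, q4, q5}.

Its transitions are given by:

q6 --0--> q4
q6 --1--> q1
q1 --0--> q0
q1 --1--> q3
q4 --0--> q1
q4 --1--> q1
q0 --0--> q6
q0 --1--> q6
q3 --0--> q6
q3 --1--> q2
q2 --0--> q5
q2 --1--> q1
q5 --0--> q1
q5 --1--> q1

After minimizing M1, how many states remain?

Initial partition by acceptance: {q1,q4,q5} | {q0,q2,q3,q6}.
Split {q1,q4,q5} by δ(·,0) → {q4,q5} and {q1}.
Refine {q0,q2,q3,q6} on symbol 0: members go to different blocks, giving {q0,q3} and {q2,q6}.
Stable partition: {q4,q5} | {q0,q3} | {q1} | {q2,q6} — 4 equivalence classes.

4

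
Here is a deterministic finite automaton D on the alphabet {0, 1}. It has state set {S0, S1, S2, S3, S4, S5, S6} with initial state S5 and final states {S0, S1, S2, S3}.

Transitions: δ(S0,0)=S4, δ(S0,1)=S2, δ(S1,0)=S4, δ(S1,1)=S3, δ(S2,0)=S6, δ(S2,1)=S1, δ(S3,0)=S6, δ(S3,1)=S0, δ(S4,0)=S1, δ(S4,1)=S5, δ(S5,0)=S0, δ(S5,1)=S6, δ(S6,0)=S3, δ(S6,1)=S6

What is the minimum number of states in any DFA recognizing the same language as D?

Every state is reachable, so we keep all 7.
Start with accepting vs non-accepting: {S0,S1,S2,S3} | {S4,S5,S6}.
The partition is now stable with 2 blocks: {S0,S1,S2,S3} | {S4,S5,S6}.

2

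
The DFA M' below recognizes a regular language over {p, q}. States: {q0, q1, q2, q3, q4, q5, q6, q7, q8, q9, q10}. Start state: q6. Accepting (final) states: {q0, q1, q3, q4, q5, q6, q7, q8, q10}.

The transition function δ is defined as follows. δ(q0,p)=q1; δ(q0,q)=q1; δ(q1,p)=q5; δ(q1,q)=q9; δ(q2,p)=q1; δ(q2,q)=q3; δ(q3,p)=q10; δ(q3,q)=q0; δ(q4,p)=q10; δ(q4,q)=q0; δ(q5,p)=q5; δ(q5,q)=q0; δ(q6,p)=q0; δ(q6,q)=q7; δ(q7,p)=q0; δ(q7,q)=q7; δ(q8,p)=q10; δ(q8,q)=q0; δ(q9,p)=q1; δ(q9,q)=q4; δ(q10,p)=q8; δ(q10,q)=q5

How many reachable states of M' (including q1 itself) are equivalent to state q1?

First remove the unreachable states {q2,q3}; 9 states remain.
Initial partition by acceptance: {q0,q1,q4,q5,q6,q7,q8,q10} | {q9}.
Refine {q0,q1,q4,q5,q6,q7,q8,q10} on symbol q: members go to different blocks, giving {q0,q4,q5,q6,q7,q8,q10} and {q1}.
Split {q0,q4,q5,q6,q7,q8,q10} by δ(·,p) → {q4,q5,q6,q7,q8,q10} and {q0}.
On input p, block {q4,q5,q6,q7,q8,q10} splits into {q4,q5,q8,q10} and {q6,q7}.
On input q, block {q4,q5,q8,q10} splits into {q4,q5,q8} and {q10}.
Split {q4,q5,q8} by δ(·,p) → {q4,q8} and {q5}.
Stable partition: {q4,q8} | {q9} | {q1} | {q0} | {q6,q7} | {q10} | {q5} — 7 equivalence classes.
The equivalence class containing q1 is {q1}, of size 1.

1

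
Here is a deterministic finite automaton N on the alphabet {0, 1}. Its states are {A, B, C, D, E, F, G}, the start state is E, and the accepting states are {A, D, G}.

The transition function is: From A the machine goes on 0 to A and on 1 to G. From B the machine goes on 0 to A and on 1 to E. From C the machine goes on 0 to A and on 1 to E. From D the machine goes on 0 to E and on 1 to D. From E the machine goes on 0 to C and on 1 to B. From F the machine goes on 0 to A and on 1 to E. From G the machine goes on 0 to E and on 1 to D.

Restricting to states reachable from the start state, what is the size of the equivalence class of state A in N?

First remove the unreachable states {F}; 6 states remain.
Start with accepting vs non-accepting: {A,D,G} | {B,C,E}.
Split {A,D,G} by δ(·,0) → {D,G} and {A}.
On input 0, block {B,C,E} splits into {B,C} and {E}.
No further refinement is possible. Final partition (4 blocks): {D,G} | {B,C} | {A} | {E}.
State A belongs to the block {A}, which has 1 states.

1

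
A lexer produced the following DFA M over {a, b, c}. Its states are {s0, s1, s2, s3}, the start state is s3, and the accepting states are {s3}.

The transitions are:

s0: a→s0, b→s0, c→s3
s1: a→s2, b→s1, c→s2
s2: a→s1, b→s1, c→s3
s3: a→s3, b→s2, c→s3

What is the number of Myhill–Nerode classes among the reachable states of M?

3

First remove the unreachable states {s0}; 3 states remain.
P0 = {s3} | {s1,s2}.
Split {s1,s2} by δ(·,c) → {s1} and {s2}.
No further refinement is possible. Final partition (3 blocks): {s3} | {s1} | {s2}.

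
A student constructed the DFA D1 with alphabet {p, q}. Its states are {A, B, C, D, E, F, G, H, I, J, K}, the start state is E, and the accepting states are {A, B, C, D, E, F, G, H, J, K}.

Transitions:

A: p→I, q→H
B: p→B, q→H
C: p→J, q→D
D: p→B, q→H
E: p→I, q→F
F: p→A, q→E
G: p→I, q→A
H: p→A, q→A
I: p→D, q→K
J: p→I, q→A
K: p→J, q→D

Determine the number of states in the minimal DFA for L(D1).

6

Reachable states from the start: {A,B,D,E,F,H,I,J,K}. Unreachable: {C,G} — drop them.
Initial partition by acceptance: {A,B,D,E,F,H,J,K} | {I}.
Split {A,B,D,E,F,H,J,K} by δ(·,p) → {B,D,F,H,K} and {A,E,J}.
On input p, block {B,D,F,H,K} splits into {F,H,K} and {B,D}.
Split {F,H,K} by δ(·,q) → {F,H} and {K}.
Refine {A,E,J} on symbol q: members go to different blocks, giving {A,E} and {J}.
Stable partition: {F,H} | {I} | {A,E} | {B,D} | {K} | {J} — 6 equivalence classes.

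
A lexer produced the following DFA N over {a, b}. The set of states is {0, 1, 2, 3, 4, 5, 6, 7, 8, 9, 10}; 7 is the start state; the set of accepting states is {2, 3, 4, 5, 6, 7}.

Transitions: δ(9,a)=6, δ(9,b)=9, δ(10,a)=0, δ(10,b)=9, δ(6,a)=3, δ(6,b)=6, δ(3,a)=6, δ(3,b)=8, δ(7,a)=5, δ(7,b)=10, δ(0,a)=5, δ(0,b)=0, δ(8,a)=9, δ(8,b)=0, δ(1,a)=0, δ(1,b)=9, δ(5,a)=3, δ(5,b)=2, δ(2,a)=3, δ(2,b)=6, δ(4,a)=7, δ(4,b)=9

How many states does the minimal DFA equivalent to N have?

States {1,4} cannot be reached from the start state, so discard them.
Start with accepting vs non-accepting: {2,3,5,6,7} | {0,8,9,10}.
On input b, block {2,3,5,6,7} splits into {2,5,6} and {3,7}.
On input a, block {0,8,9,10} splits into {0,9} and {8,10}.
No further refinement is possible. Final partition (4 blocks): {2,5,6} | {0,9} | {3,7} | {8,10}.

4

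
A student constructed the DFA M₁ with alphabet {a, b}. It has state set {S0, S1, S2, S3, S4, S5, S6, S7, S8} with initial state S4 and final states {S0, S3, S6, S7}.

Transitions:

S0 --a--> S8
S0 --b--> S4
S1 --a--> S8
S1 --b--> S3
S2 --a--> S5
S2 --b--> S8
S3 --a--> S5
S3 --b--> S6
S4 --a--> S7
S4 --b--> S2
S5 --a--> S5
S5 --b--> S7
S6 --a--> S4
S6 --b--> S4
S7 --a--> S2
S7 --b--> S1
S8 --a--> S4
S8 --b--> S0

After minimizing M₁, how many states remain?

Start with accepting vs non-accepting: {S0,S3,S6,S7} | {S1,S2,S4,S5,S8}.
On input b, block {S0,S3,S6,S7} splits into {S0,S6,S7} and {S3}.
On input a, block {S1,S2,S4,S5,S8} splits into {S1,S2,S5,S8} and {S4}.
Refine {S0,S6,S7} on symbol a: members go to different blocks, giving {S0,S7} and {S6}.
On input b, block {S0,S7} splits into {S0} and {S7}.
Refine {S1,S2,S5,S8} on symbol a: members go to different blocks, giving {S1,S2,S5} and {S8}.
Refine {S1,S2,S5} on symbol a: members go to different blocks, giving {S2,S5} and {S1}.
Split {S2,S5} by δ(·,b) → {S2} and {S5}.
No further refinement is possible. Final partition (9 blocks): {S0} | {S2} | {S3} | {S4} | {S6} | {S7} | {S8} | {S1} | {S5}.

9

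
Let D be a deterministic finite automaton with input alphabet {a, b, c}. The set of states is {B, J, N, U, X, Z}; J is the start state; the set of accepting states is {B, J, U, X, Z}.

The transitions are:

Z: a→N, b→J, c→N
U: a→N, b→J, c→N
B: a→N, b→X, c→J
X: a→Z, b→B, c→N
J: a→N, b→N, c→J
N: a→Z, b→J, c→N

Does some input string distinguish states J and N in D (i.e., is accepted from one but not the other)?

Yes

States {B,U,X} cannot be reached from the start state, so discard them.
Start with accepting vs non-accepting: {J,Z} | {N}.
Refine {J,Z} on symbol b: members go to different blocks, giving {Z} and {J}.
The partition is now stable with 3 blocks: {Z} | {N} | {J}.
J and N end up in different blocks, so they are distinguishable. For instance, the string 'ε' is accepted from only J.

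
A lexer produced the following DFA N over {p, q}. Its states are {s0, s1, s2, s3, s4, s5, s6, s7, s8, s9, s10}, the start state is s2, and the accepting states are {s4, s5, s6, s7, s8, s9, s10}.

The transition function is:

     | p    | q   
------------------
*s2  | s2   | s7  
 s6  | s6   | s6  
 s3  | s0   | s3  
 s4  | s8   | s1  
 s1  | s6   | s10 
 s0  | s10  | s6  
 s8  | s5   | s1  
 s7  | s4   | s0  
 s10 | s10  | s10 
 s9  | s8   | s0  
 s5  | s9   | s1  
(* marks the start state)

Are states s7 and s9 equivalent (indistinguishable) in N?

Yes

First remove the unreachable states {s3}; 10 states remain.
P0 = {s4,s5,s6,s7,s8,s9,s10} | {s0,s1,s2}.
Split {s4,s5,s6,s7,s8,s9,s10} by δ(·,q) → {s4,s5,s7,s8,s9} and {s6,s10}.
Split {s0,s1,s2} by δ(·,p) → {s0,s1} and {s2}.
The partition is now stable with 4 blocks: {s4,s5,s7,s8,s9} | {s0,s1} | {s6,s10} | {s2}.
s7 and s9 lie in the same block of the stable partition, so they are equivalent — no string distinguishes them.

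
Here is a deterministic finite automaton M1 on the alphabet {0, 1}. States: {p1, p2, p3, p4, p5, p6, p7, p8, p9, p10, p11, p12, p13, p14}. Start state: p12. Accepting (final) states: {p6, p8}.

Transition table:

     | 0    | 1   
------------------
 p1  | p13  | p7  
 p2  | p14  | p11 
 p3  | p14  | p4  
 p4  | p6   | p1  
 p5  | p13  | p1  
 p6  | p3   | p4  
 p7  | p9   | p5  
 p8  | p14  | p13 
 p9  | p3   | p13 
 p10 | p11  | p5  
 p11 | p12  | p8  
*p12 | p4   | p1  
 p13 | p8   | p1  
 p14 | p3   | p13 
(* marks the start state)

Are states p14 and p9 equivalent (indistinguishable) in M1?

Reachable states from the start: {p1,p3,p4,p5,p6,p7,p8,p9,p12,p13,p14}. Unreachable: {p2,p10,p11} — drop them.
P0 = {p6,p8} | {p1,p3,p4,p5,p7,p9,p12,p13,p14}.
On input 0, block {p1,p3,p4,p5,p7,p9,p12,p13,p14} splits into {p1,p3,p5,p7,p9,p12,p14} and {p4,p13}.
On input 0, block {p1,p3,p5,p7,p9,p12,p14} splits into {p3,p7,p9,p14} and {p1,p5,p12}.
Refine {p3,p7,p9,p14} on symbol 1: members go to different blocks, giving {p3,p9,p14} and {p7}.
Refine {p1,p5,p12} on symbol 1: members go to different blocks, giving {p5,p12} and {p1}.
No further refinement is possible. Final partition (6 blocks): {p6,p8} | {p3,p9,p14} | {p4,p13} | {p5,p12} | {p7} | {p1}.
p14 and p9 lie in the same block of the stable partition, so they are equivalent — no string distinguishes them.

Yes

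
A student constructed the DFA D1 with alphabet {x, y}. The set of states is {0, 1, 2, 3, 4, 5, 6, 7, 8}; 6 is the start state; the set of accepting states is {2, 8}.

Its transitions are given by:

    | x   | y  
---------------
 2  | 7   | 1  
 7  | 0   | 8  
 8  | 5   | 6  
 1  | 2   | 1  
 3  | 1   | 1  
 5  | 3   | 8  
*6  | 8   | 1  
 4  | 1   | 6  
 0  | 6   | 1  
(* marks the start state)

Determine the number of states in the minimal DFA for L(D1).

4

Reachable states from the start: {0,1,2,3,5,6,7,8}. Unreachable: {4} — drop them.
Initial partition by acceptance: {2,8} | {0,1,3,5,6,7}.
Refine {0,1,3,5,6,7} on symbol x: members go to different blocks, giving {0,3,5,7} and {1,6}.
Split {0,3,5,7} by δ(·,x) → {0,3} and {5,7}.
No further refinement is possible. Final partition (4 blocks): {2,8} | {0,3} | {1,6} | {5,7}.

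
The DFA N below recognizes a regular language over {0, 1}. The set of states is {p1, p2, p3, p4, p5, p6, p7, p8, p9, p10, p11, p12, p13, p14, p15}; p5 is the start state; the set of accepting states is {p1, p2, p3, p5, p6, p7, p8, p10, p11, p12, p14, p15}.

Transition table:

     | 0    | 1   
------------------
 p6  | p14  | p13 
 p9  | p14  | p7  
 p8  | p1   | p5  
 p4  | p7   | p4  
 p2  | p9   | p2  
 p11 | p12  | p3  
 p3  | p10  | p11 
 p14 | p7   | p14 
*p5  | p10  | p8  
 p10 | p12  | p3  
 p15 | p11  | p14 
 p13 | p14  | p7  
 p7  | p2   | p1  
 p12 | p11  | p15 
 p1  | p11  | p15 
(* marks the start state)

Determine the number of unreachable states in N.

3

BFS from p5 reaches {p1, p2, p3, p5, p7, p8, p9, p10, p11, p12, p14, p15}; the 3 state(s) p4, p6, p13 are never visited.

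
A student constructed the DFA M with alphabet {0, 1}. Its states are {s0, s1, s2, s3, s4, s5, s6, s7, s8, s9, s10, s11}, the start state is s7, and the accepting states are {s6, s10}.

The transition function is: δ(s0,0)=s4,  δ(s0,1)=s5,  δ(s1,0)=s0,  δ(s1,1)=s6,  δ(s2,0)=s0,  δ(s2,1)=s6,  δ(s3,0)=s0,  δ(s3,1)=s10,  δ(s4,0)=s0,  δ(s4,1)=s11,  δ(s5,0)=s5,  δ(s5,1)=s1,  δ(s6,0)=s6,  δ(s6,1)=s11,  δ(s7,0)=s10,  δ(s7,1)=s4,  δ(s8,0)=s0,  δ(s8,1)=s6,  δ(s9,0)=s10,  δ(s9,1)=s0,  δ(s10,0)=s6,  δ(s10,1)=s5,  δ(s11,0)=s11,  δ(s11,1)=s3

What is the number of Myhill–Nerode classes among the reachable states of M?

5

States {s2,s8,s9} cannot be reached from the start state, so discard them.
Initial partition by acceptance: {s6,s10} | {s0,s1,s3,s4,s5,s7,s11}.
On input 0, block {s0,s1,s3,s4,s5,s7,s11} splits into {s0,s1,s3,s4,s5,s11} and {s7}.
On input 1, block {s0,s1,s3,s4,s5,s11} splits into {s0,s4,s5,s11} and {s1,s3}.
Split {s0,s4,s5,s11} by δ(·,1) → {s0,s4} and {s5,s11}.
Stable partition: {s6,s10} | {s0,s4} | {s7} | {s1,s3} | {s5,s11} — 5 equivalence classes.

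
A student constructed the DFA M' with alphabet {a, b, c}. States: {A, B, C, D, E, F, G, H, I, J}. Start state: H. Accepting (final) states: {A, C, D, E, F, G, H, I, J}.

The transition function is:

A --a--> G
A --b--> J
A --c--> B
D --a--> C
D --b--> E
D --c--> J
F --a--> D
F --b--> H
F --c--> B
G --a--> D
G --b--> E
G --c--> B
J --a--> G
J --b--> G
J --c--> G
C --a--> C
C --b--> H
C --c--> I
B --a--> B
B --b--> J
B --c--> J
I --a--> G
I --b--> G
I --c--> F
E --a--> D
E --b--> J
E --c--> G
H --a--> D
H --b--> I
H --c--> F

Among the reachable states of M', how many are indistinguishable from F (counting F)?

2

Reachable states from the start: {B,C,D,E,F,G,H,I,J}. Unreachable: {A} — drop them.
P0 = {C,D,E,F,G,H,I,J} | {B}.
Split {C,D,E,F,G,H,I,J} by δ(·,c) → {C,D,E,H,I,J} and {F,G}.
Split {C,D,E,H,I,J} by δ(·,a) → {C,D,E,H} and {I,J}.
Split {C,D,E,H} by δ(·,b) → {C,D} and {E,H}.
No further refinement is possible. Final partition (5 blocks): {C,D} | {B} | {F,G} | {I,J} | {E,H}.
State F belongs to the block {F,G}, which has 2 states.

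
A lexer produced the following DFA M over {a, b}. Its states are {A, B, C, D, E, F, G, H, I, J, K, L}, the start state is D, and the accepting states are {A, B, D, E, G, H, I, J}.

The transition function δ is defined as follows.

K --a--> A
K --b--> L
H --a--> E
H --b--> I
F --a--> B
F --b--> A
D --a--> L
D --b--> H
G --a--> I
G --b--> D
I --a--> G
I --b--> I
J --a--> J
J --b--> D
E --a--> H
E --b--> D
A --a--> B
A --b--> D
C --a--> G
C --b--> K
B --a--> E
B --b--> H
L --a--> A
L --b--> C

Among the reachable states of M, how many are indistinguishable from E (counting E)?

Reachable states from the start: {A,B,C,D,E,G,H,I,K,L}. Unreachable: {F,J} — drop them.
P0 = {A,B,D,E,G,H,I} | {C,K,L}.
On input a, block {A,B,D,E,G,H,I} splits into {A,B,E,G,H,I} and {D}.
Refine {A,B,E,G,H,I} on symbol b: members go to different blocks, giving {A,E,G} and {B,H,I}.
No further refinement is possible. Final partition (4 blocks): {A,E,G} | {C,K,L} | {D} | {B,H,I}.
The equivalence class containing E is {A,E,G}, of size 3.

3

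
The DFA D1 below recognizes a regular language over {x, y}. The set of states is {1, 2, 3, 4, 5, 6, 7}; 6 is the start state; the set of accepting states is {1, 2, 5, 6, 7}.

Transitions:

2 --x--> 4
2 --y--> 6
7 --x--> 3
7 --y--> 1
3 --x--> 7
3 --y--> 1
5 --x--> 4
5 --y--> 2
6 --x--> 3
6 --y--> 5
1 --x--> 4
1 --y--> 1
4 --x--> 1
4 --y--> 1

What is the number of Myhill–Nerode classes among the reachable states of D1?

Every state is reachable, so we keep all 7.
P0 = {1,2,5,6,7} | {3,4}.
Stable partition: {1,2,5,6,7} | {3,4} — 2 equivalence classes.

2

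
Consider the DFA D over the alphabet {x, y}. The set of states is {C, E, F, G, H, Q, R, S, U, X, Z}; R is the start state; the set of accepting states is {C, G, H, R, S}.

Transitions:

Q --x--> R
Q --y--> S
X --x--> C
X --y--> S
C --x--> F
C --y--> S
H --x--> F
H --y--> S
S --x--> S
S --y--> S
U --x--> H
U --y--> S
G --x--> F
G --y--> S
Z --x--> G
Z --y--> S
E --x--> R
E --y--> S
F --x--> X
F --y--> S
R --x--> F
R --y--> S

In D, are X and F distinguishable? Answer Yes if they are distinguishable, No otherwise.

Reachable states from the start: {C,F,R,S,X}. Unreachable: {E,G,H,Q,U,Z} — drop them.
P0 = {C,R,S} | {F,X}.
Split {C,R,S} by δ(·,x) → {C,R} and {S}.
Split {F,X} by δ(·,x) → {F} and {X}.
No further refinement is possible. Final partition (4 blocks): {C,R} | {F} | {S} | {X}.
X and F end up in different blocks, so they are distinguishable. For instance, the string 'x' is accepted from only X.

Yes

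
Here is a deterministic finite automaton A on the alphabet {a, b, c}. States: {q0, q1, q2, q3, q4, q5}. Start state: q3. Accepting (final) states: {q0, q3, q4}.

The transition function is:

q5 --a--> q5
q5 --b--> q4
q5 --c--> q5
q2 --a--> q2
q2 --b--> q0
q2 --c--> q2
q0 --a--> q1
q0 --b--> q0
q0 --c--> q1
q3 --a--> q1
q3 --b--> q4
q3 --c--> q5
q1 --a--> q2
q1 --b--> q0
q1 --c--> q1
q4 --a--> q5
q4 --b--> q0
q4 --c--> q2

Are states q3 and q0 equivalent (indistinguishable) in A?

Yes

Start with accepting vs non-accepting: {q0,q3,q4} | {q1,q2,q5}.
The partition is now stable with 2 blocks: {q0,q3,q4} | {q1,q2,q5}.
q3 and q0 lie in the same block of the stable partition, so they are equivalent — no string distinguishes them.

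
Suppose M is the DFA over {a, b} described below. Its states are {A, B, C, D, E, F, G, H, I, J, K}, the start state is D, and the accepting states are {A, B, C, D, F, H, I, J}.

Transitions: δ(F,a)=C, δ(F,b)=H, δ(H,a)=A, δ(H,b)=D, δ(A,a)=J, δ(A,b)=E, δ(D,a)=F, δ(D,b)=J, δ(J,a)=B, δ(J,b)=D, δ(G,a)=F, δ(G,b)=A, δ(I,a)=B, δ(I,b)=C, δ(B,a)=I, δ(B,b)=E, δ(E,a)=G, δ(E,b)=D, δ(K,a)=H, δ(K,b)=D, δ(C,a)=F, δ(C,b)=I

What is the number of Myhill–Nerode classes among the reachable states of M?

5

States {K} cannot be reached from the start state, so discard them.
Initial partition by acceptance: {A,B,C,D,F,H,I,J} | {E,G}.
Refine {A,B,C,D,F,H,I,J} on symbol b: members go to different blocks, giving {C,D,F,H,I,J} and {A,B}.
Refine {C,D,F,H,I,J} on symbol a: members go to different blocks, giving {C,D,F} and {H,I,J}.
Split {E,G} by δ(·,a) → {E} and {G}.
The partition is now stable with 5 blocks: {C,D,F} | {E} | {A,B} | {H,I,J} | {G}.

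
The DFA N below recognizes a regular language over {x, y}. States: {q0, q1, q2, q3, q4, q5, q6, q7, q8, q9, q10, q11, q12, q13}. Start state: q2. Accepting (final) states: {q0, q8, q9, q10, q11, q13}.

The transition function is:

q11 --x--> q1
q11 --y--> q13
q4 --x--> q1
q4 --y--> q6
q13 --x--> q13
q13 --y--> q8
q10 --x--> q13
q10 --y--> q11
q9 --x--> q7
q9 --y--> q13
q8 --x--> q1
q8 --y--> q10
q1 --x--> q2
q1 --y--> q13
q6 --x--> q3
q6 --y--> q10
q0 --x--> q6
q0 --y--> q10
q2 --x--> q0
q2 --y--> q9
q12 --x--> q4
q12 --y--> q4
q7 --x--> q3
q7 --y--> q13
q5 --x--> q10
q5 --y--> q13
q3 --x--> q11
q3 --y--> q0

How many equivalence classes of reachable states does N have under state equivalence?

4

First remove the unreachable states {q4,q5,q12}; 11 states remain.
Start with accepting vs non-accepting: {q0,q8,q9,q10,q11,q13} | {q1,q2,q3,q6,q7}.
Refine {q0,q8,q9,q10,q11,q13} on symbol x: members go to different blocks, giving {q0,q8,q9,q11} and {q10,q13}.
Split {q1,q2,q3,q6,q7} by δ(·,x) → {q1,q6,q7} and {q2,q3}.
Stable partition: {q0,q8,q9,q11} | {q1,q6,q7} | {q10,q13} | {q2,q3} — 4 equivalence classes.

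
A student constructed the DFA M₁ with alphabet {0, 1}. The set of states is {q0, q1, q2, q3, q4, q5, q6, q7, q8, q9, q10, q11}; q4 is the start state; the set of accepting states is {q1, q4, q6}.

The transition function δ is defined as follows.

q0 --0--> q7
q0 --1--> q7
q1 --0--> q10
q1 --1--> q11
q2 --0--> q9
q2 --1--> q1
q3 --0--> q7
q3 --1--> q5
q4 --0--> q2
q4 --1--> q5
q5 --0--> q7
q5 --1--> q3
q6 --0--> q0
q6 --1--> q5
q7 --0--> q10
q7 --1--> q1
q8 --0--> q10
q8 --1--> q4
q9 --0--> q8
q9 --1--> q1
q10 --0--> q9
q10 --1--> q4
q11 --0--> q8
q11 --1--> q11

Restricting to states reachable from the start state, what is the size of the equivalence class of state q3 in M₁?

States {q0,q6} cannot be reached from the start state, so discard them.
Initial partition by acceptance: {q1,q4} | {q2,q3,q5,q7,q8,q9,q10,q11}.
Split {q2,q3,q5,q7,q8,q9,q10,q11} by δ(·,1) → {q2,q7,q8,q9,q10} and {q3,q5,q11}.
Stable partition: {q1,q4} | {q2,q7,q8,q9,q10} | {q3,q5,q11} — 3 equivalence classes.
The equivalence class containing q3 is {q3,q5,q11}, of size 3.

3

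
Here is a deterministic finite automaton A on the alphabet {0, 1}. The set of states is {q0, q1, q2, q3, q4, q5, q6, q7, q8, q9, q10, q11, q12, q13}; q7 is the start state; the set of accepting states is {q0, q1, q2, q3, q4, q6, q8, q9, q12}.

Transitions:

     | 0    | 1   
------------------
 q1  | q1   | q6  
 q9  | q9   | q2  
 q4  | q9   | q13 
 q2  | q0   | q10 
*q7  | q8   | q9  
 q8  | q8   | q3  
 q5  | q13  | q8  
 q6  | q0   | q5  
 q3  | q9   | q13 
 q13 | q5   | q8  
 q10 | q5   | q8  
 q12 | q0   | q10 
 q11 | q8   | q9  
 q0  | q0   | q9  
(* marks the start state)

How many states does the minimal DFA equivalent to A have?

States {q1,q4,q6,q11,q12} cannot be reached from the start state, so discard them.
P0 = {q0,q2,q3,q8,q9} | {q5,q7,q10,q13}.
Refine {q0,q2,q3,q8,q9} on symbol 1: members go to different blocks, giving {q0,q8,q9} and {q2,q3}.
Split {q0,q8,q9} by δ(·,1) → {q8,q9} and {q0}.
Split {q5,q7,q10,q13} by δ(·,0) → {q5,q10,q13} and {q7}.
On input 0, block {q2,q3} splits into {q2} and {q3}.
Refine {q8,q9} on symbol 1: members go to different blocks, giving {q8} and {q9}.
Stable partition: {q8} | {q5,q10,q13} | {q2} | {q0} | {q7} | {q3} | {q9} — 7 equivalence classes.

7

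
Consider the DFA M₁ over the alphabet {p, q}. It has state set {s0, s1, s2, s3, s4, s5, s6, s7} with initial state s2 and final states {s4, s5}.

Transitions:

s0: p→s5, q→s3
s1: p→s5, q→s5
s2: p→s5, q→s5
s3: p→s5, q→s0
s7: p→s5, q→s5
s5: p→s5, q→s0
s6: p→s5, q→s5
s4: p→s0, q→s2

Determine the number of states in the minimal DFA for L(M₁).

3

First remove the unreachable states {s1,s4,s6,s7}; 4 states remain.
Start with accepting vs non-accepting: {s5} | {s0,s2,s3}.
Refine {s0,s2,s3} on symbol q: members go to different blocks, giving {s0,s3} and {s2}.
The partition is now stable with 3 blocks: {s5} | {s0,s3} | {s2}.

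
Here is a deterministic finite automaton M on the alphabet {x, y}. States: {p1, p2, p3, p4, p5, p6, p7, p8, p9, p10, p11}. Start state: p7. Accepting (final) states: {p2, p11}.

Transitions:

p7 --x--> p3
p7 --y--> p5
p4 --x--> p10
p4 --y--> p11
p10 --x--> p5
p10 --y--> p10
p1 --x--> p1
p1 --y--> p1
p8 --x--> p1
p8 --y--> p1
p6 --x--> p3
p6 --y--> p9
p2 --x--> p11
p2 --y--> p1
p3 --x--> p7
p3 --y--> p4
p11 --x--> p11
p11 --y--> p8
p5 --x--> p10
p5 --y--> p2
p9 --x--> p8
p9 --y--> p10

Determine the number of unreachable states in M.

2

BFS from p7 reaches {p1, p2, p3, p4, p5, p7, p8, p10, p11}; the 2 state(s) p6, p9 are never visited.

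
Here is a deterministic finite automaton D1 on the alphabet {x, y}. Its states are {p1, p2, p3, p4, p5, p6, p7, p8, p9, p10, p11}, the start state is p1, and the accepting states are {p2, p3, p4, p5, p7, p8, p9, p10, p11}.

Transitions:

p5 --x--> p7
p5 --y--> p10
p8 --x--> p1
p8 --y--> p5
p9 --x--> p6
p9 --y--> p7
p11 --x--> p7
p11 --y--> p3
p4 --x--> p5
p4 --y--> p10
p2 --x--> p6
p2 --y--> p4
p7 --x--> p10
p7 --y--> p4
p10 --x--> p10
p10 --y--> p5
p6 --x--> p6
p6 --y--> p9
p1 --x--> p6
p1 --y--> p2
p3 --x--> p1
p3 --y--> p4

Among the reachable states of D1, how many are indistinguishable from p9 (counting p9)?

2

States {p3,p8,p11} cannot be reached from the start state, so discard them.
Start with accepting vs non-accepting: {p2,p4,p5,p7,p9,p10} | {p1,p6}.
On input x, block {p2,p4,p5,p7,p9,p10} splits into {p4,p5,p7,p10} and {p2,p9}.
The partition is now stable with 3 blocks: {p4,p5,p7,p10} | {p1,p6} | {p2,p9}.
The equivalence class containing p9 is {p2,p9}, of size 2.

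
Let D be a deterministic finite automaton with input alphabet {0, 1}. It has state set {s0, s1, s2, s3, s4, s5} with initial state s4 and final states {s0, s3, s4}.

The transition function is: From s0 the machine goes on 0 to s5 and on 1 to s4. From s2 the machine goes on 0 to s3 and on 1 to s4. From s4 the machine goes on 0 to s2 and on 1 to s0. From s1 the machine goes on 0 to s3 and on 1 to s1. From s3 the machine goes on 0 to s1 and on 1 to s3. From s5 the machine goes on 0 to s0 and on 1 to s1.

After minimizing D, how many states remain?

Every state is reachable, so we keep all 6.
P0 = {s0,s3,s4} | {s1,s2,s5}.
On input 1, block {s1,s2,s5} splits into {s1,s5} and {s2}.
Split {s0,s3,s4} by δ(·,0) → {s0,s3} and {s4}.
Split {s0,s3} by δ(·,1) → {s0} and {s3}.
On input 0, block {s1,s5} splits into {s1} and {s5}.
No further refinement is possible. Final partition (6 blocks): {s0} | {s1} | {s2} | {s4} | {s3} | {s5}.

6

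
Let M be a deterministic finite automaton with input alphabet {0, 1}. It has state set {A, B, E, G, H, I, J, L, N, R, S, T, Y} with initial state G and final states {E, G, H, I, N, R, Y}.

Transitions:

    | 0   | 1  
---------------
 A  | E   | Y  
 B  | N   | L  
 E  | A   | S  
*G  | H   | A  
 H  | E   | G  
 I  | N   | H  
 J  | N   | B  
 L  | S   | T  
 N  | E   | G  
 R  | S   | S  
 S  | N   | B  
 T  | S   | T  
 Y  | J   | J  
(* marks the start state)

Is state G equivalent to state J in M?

Reachable states from the start: {A,B,E,G,H,J,L,N,S,T,Y}. Unreachable: {I,R} — drop them.
Start with accepting vs non-accepting: {E,G,H,N,Y} | {A,B,J,L,S,T}.
On input 0, block {E,G,H,N,Y} splits into {G,H,N} and {E,Y}.
On input 0, block {G,H,N} splits into {H,N} and {G}.
Split {A,B,J,L,S,T} by δ(·,0) → {B,J,S} and {L,T} and {A}.
On input 1, block {B,J,S} splits into {J,S} and {B}.
On input 0, block {E,Y} splits into {E} and {Y}.
Stable partition: {H,N} | {J,S} | {E} | {G} | {L,T} | {A} | {B} | {Y} — 8 equivalence classes.
G and J end up in different blocks, so they are distinguishable. For instance, the string 'ε' is accepted from only G.

No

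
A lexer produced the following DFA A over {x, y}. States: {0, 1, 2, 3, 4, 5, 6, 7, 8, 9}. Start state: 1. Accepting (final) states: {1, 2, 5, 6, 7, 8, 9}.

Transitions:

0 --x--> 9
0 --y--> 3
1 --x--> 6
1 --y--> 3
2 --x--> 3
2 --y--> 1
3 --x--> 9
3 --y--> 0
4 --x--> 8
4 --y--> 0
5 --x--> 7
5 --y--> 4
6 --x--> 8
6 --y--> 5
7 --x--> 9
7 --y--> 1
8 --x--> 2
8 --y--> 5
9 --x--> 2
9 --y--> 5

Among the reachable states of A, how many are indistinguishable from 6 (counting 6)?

P0 = {1,2,5,6,7,8,9} | {0,3,4}.
On input x, block {1,2,5,6,7,8,9} splits into {1,5,6,7,8,9} and {2}.
Refine {1,5,6,7,8,9} on symbol x: members go to different blocks, giving {1,5,6,7} and {8,9}.
On input x, block {1,5,6,7} splits into {1,5} and {6,7}.
The partition is now stable with 5 blocks: {1,5} | {0,3,4} | {2} | {8,9} | {6,7}.
The equivalence class containing 6 is {6,7}, of size 2.

2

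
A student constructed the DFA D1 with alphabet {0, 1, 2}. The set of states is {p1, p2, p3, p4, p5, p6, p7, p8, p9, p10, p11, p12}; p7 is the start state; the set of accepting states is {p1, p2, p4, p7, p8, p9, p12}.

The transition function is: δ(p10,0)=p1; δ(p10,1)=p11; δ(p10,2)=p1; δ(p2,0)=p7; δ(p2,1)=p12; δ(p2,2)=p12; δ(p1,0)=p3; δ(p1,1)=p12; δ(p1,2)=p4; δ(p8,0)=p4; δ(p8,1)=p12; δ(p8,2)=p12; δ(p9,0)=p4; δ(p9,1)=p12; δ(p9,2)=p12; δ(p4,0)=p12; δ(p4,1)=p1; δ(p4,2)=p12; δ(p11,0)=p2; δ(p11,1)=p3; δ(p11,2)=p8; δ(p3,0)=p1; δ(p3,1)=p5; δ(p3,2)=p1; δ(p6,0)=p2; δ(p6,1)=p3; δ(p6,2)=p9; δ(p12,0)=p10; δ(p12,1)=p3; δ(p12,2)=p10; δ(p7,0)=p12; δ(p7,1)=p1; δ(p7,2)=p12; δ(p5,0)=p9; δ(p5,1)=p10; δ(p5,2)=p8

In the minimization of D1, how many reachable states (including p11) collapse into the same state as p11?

2

States {p6} cannot be reached from the start state, so discard them.
P0 = {p1,p2,p4,p7,p8,p9,p12} | {p3,p5,p10,p11}.
Split {p1,p2,p4,p7,p8,p9,p12} by δ(·,0) → {p2,p4,p7,p8,p9} and {p1,p12}.
Refine {p2,p4,p7,p8,p9} on symbol 0: members go to different blocks, giving {p2,p8,p9} and {p4,p7}.
Refine {p3,p5,p10,p11} on symbol 0: members go to different blocks, giving {p3,p10} and {p5,p11}.
Split {p1,p12} by δ(·,1) → {p1} and {p12}.
No further refinement is possible. Final partition (6 blocks): {p2,p8,p9} | {p3,p10} | {p1} | {p4,p7} | {p5,p11} | {p12}.
State p11 belongs to the block {p5,p11}, which has 2 states.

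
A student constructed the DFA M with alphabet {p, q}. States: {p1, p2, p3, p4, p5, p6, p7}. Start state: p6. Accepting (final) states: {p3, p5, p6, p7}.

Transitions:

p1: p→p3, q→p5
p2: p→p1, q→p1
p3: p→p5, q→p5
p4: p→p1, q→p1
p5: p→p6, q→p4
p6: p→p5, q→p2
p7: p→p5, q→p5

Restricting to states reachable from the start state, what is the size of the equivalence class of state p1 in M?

First remove the unreachable states {p7}; 6 states remain.
Initial partition by acceptance: {p3,p5,p6} | {p1,p2,p4}.
Split {p3,p5,p6} by δ(·,q) → {p5,p6} and {p3}.
Refine {p1,p2,p4} on symbol p: members go to different blocks, giving {p2,p4} and {p1}.
Stable partition: {p5,p6} | {p2,p4} | {p3} | {p1} — 4 equivalence classes.
State p1 belongs to the block {p1}, which has 1 states.

1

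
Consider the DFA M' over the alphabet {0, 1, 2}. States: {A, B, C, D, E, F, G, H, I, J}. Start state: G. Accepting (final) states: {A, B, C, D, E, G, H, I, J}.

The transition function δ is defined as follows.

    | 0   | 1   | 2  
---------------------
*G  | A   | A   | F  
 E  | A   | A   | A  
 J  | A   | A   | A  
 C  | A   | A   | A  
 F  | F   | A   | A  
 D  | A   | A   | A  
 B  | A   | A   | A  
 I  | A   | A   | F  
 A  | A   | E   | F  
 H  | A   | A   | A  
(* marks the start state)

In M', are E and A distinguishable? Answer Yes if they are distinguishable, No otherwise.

Yes

First remove the unreachable states {B,C,D,H,I,J}; 4 states remain.
Initial partition by acceptance: {A,E,G} | {F}.
Split {A,E,G} by δ(·,2) → {A,G} and {E}.
On input 1, block {A,G} splits into {A} and {G}.
No further refinement is possible. Final partition (4 blocks): {A} | {F} | {E} | {G}.
E and A end up in different blocks, so they are distinguishable. For instance, the string '2' is accepted from only E.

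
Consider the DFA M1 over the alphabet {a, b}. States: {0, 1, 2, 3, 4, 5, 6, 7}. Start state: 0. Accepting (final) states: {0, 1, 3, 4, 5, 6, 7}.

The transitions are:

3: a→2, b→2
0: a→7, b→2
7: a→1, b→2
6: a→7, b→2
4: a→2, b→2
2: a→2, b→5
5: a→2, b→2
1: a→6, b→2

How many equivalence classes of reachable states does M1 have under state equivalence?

3

First remove the unreachable states {3,4}; 6 states remain.
Start with accepting vs non-accepting: {0,1,5,6,7} | {2}.
On input a, block {0,1,5,6,7} splits into {0,1,6,7} and {5}.
No further refinement is possible. Final partition (3 blocks): {0,1,6,7} | {2} | {5}.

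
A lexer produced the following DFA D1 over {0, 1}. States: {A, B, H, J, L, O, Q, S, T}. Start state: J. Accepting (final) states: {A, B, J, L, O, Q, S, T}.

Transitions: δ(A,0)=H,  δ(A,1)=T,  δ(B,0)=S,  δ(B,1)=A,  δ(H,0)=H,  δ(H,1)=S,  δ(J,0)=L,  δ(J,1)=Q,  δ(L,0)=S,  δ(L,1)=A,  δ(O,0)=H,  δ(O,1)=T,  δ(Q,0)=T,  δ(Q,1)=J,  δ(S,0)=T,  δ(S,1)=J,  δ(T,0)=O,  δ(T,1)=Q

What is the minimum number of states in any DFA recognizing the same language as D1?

First remove the unreachable states {B}; 8 states remain.
Initial partition by acceptance: {A,J,L,O,Q,S,T} | {H}.
Refine {A,J,L,O,Q,S,T} on symbol 0: members go to different blocks, giving {J,L,Q,S,T} and {A,O}.
Refine {J,L,Q,S,T} on symbol 0: members go to different blocks, giving {J,L,Q,S} and {T}.
Split {J,L,Q,S} by δ(·,0) → {Q,S} and {J,L}.
Refine {J,L} on symbol 0: members go to different blocks, giving {L} and {J}.
No further refinement is possible. Final partition (6 blocks): {Q,S} | {H} | {A,O} | {T} | {L} | {J}.

6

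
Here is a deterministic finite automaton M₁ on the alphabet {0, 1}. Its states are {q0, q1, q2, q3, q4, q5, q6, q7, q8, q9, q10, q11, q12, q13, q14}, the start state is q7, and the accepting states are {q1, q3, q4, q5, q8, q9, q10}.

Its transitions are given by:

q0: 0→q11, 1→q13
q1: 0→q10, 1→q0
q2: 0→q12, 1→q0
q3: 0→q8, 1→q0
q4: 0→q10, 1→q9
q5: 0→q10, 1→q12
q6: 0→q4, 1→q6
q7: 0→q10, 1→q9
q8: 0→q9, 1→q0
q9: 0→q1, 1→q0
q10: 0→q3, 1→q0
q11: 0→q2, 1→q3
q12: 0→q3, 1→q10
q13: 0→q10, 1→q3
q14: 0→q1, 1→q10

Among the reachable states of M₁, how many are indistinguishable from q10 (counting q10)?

5

States {q4,q5,q6,q14} cannot be reached from the start state, so discard them.
P0 = {q1,q3,q8,q9,q10} | {q0,q2,q7,q11,q12,q13}.
On input 0, block {q0,q2,q7,q11,q12,q13} splits into {q0,q2,q11} and {q7,q12,q13}.
Refine {q0,q2,q11} on symbol 0: members go to different blocks, giving {q0,q11} and {q2}.
Refine {q0,q11} on symbol 0: members go to different blocks, giving {q0} and {q11}.
No further refinement is possible. Final partition (5 blocks): {q1,q3,q8,q9,q10} | {q0} | {q7,q12,q13} | {q2} | {q11}.
The equivalence class containing q10 is {q1,q3,q8,q9,q10}, of size 5.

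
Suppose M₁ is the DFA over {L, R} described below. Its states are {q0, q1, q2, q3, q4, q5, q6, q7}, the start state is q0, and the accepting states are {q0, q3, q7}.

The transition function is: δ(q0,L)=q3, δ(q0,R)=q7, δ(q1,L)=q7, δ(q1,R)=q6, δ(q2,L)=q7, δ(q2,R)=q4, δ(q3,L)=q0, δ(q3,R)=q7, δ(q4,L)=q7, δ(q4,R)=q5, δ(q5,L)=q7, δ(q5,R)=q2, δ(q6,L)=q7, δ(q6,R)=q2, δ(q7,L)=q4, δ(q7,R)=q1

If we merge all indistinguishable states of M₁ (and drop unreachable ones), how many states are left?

3

Initial partition by acceptance: {q0,q3,q7} | {q1,q2,q4,q5,q6}.
Refine {q0,q3,q7} on symbol L: members go to different blocks, giving {q0,q3} and {q7}.
No further refinement is possible. Final partition (3 blocks): {q0,q3} | {q1,q2,q4,q5,q6} | {q7}.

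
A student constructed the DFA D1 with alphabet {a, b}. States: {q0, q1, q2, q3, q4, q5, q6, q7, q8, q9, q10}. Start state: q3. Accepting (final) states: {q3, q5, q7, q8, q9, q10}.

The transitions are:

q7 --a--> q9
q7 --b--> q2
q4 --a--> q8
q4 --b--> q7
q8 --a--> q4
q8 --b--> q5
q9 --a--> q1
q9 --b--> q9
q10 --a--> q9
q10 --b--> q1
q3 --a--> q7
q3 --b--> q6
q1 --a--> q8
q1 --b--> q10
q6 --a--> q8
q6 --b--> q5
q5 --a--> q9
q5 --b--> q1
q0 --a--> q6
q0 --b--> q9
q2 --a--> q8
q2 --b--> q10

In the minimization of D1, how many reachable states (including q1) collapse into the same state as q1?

Reachable states from the start: {q1,q2,q3,q4,q5,q6,q7,q8,q9,q10}. Unreachable: {q0} — drop them.
Initial partition by acceptance: {q3,q5,q7,q8,q9,q10} | {q1,q2,q4,q6}.
Refine {q3,q5,q7,q8,q9,q10} on symbol a: members go to different blocks, giving {q3,q5,q7,q10} and {q8,q9}.
Split {q3,q5,q7,q10} by δ(·,a) → {q5,q7,q10} and {q3}.
Split {q8,q9} by δ(·,b) → {q8} and {q9}.
Stable partition: {q5,q7,q10} | {q1,q2,q4,q6} | {q8} | {q3} | {q9} — 5 equivalence classes.
The equivalence class containing q1 is {q1,q2,q4,q6}, of size 4.

4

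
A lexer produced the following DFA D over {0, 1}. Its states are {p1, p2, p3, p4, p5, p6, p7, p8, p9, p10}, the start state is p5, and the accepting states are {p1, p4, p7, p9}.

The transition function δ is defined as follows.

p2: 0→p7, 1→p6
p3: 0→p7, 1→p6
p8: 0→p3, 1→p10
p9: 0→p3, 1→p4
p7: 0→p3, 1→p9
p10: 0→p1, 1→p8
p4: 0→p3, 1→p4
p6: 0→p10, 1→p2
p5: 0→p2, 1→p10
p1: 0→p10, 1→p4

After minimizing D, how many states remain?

All states are reachable from the start state.
Initial partition by acceptance: {p1,p4,p7,p9} | {p2,p3,p5,p6,p8,p10}.
Split {p2,p3,p5,p6,p8,p10} by δ(·,0) → {p2,p3,p10} and {p5,p6,p8}.
No further refinement is possible. Final partition (3 blocks): {p1,p4,p7,p9} | {p2,p3,p10} | {p5,p6,p8}.

3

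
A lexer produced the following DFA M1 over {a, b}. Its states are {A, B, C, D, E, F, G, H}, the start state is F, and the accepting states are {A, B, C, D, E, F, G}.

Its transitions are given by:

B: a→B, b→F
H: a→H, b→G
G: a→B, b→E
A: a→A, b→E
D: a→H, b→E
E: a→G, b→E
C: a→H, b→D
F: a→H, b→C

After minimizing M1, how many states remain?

7

States {A} cannot be reached from the start state, so discard them.
Start with accepting vs non-accepting: {B,C,D,E,F,G} | {H}.
Refine {B,C,D,E,F,G} on symbol a: members go to different blocks, giving {B,E,G} and {C,D,F}.
On input b, block {B,E,G} splits into {E,G} and {B}.
Split {E,G} by δ(·,a) → {E} and {G}.
Split {C,D,F} by δ(·,b) → {C,F} and {D}.
Refine {C,F} on symbol b: members go to different blocks, giving {C} and {F}.
No further refinement is possible. Final partition (7 blocks): {E} | {H} | {C} | {B} | {G} | {D} | {F}.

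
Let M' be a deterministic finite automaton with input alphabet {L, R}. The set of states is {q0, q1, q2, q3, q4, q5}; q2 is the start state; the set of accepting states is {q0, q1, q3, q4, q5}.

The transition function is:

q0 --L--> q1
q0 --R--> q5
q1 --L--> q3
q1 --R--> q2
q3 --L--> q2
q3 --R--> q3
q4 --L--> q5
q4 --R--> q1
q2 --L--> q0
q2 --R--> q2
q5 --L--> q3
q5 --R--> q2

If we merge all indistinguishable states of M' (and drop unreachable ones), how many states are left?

First remove the unreachable states {q4}; 5 states remain.
Start with accepting vs non-accepting: {q0,q1,q3,q5} | {q2}.
Refine {q0,q1,q3,q5} on symbol L: members go to different blocks, giving {q0,q1,q5} and {q3}.
On input L, block {q0,q1,q5} splits into {q1,q5} and {q0}.
Stable partition: {q1,q5} | {q2} | {q3} | {q0} — 4 equivalence classes.

4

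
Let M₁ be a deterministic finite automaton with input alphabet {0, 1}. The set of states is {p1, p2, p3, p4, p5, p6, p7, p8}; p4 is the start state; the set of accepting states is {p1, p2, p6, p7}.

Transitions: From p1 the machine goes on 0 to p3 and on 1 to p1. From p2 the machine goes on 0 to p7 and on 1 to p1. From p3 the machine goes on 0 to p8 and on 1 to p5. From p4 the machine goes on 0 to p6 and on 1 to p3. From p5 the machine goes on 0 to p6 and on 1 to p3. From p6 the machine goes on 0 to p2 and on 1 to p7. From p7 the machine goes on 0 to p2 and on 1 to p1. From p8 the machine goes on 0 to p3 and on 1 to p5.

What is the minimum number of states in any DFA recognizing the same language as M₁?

5

Initial partition by acceptance: {p1,p2,p6,p7} | {p3,p4,p5,p8}.
On input 0, block {p1,p2,p6,p7} splits into {p2,p6,p7} and {p1}.
Split {p2,p6,p7} by δ(·,1) → {p2,p7} and {p6}.
Split {p3,p4,p5,p8} by δ(·,0) → {p3,p8} and {p4,p5}.
Stable partition: {p2,p7} | {p3,p8} | {p1} | {p6} | {p4,p5} — 5 equivalence classes.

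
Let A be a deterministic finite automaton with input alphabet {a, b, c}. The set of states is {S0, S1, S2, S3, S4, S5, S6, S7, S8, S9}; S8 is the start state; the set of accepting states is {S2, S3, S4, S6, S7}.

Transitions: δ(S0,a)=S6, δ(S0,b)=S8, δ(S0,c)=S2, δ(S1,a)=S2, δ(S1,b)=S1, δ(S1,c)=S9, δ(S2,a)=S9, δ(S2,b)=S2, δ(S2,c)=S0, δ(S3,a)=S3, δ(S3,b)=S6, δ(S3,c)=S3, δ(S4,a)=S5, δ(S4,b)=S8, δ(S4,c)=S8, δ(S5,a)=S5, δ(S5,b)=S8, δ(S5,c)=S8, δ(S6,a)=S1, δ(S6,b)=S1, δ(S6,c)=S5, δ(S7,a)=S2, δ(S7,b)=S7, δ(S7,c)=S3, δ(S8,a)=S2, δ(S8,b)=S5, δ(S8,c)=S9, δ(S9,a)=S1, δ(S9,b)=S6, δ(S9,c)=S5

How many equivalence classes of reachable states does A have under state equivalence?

7

States {S3,S4,S7} cannot be reached from the start state, so discard them.
Start with accepting vs non-accepting: {S2,S6} | {S0,S1,S5,S8,S9}.
On input b, block {S2,S6} splits into {S2} and {S6}.
On input a, block {S0,S1,S5,S8,S9} splits into {S1,S8} and {S5,S9} and {S0}.
Refine {S1,S8} on symbol b: members go to different blocks, giving {S1} and {S8}.
Split {S5,S9} by δ(·,a) → {S5} and {S9}.
The partition is now stable with 7 blocks: {S2} | {S1} | {S6} | {S5} | {S0} | {S8} | {S9}.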